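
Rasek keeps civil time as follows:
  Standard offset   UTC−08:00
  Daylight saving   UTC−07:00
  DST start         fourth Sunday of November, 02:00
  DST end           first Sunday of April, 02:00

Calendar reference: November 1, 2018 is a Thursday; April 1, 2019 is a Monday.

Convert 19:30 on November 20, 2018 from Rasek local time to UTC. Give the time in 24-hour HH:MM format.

1 November 2018 is a Thursday, so the first Sunday is November 4 and the fourth is November 25.
1 April 2019 is a Monday, so the first Sunday is April 7.
November 20, 2018 is outside the daylight-saving period (25 November 2018 – 7 April 2019), so Rasek is on standard time, UTC−08:00.
19:30 local + 8h = 03:30 UTC (rolling into the next day, 21 November 2018).

03:30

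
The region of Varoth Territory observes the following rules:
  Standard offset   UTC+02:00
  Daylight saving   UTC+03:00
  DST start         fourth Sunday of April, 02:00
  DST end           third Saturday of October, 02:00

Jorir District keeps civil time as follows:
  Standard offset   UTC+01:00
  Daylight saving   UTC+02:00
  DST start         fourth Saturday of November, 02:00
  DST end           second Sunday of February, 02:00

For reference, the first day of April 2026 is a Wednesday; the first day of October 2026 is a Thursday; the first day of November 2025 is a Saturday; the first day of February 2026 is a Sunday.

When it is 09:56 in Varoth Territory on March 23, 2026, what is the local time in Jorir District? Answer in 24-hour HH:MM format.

1 April 2026 is a Wednesday, so the first Sunday is April 5 and the fourth is April 26.
1 October 2026 is a Thursday, so the first Saturday is October 3 and the third is October 17.
March 23, 2026 is outside the daylight-saving period (26 April – 17 October), so Varoth Territory is on standard time, UTC+02:00.
09:56 Varoth Territory − 2h = 07:56 UTC.
1 November 2025 is a Saturday, so the first Saturday is November 1 and the fourth is November 22.
1 February 2026 is a Sunday, so the first Sunday is February 1 and the second is February 8.
At the standard offset (UTC+01:00), 07:56 UTC + 1h = 08:56 Jorir District standard time.
Daylight saving runs 22 November 2025 – 8 February 2026; the standard-time date in Jorir District, March 23, 2026, is outside that window, so Jorir District is on standard time at UTC+01:00.
07:56 UTC + 1h = 08:56 Jorir District.

08:56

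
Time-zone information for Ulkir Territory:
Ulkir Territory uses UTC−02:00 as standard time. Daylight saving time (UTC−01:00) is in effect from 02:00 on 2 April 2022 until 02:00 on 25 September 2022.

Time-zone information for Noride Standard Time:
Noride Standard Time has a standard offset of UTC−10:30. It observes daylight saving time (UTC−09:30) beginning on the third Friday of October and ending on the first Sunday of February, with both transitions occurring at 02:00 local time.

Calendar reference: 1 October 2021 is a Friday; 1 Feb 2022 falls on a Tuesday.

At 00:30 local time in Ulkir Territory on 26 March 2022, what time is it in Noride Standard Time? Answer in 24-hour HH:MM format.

16:00

26 March 2022 does not fall between 2 April and 25 September, so daylight saving is not in effect and Ulkir Territory is at UTC−02:00.
00:30 Ulkir Territory + 2h = 02:30 UTC.
1 October 2021 is a Friday, so the first Friday is October 1 and the third is October 15.
1 February 2022 is a Tuesday, so the first Sunday is February 6.
At the standard offset (UTC−10:30), 02:30 UTC − 10h30m = 16:00 Noride Standard Time standard time (rolling into the previous day, 25 March 2022).
Daylight saving runs 15 October 2021 – 6 February 2022; the standard-time date in Noride Standard Time, 25 March 2022, is outside that window, so Noride Standard Time is on standard time at UTC−10:30.
02:30 UTC − 10h30m = 16:00 Noride Standard Time (rolling into the previous day, 25 March 2022).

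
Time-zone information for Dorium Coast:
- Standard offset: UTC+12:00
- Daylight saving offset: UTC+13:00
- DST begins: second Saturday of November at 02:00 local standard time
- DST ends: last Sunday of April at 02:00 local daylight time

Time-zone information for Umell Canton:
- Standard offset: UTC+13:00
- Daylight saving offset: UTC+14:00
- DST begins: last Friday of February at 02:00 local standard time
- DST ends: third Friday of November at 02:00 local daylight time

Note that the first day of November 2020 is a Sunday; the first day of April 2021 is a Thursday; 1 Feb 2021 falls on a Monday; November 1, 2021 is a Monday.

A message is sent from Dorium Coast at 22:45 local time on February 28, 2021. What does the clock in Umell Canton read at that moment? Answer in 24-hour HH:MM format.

1 November 2020 is a Sunday, so the first Saturday is November 7 and the second is November 14.
1 April 2021 is a Thursday, so Sundays fall on 4, 11, 18, 25; the last is April 25.
February 28, 2021 lies within the daylight-saving period (14 November 2020 – 25 April 2021), so Dorium Coast is on daylight time, UTC+13:00.
22:45 Dorium Coast − 13h = 09:45 UTC.
1 February 2021 is a Monday, so Fridays fall on 5, 12, 19, 26; the last is February 26.
1 November 2021 is a Monday, so the first Friday is November 5 and the third is November 19.
At the standard offset (UTC+13:00), 09:45 UTC + 13h = 22:45 Umell Canton standard time.
The standard-time date in Umell Canton, February 28, 2021, falls between 26 February and 19 November, so daylight saving is in effect and Umell Canton is at UTC+14:00.
09:45 UTC + 14h = 23:45 Umell Canton.

23:45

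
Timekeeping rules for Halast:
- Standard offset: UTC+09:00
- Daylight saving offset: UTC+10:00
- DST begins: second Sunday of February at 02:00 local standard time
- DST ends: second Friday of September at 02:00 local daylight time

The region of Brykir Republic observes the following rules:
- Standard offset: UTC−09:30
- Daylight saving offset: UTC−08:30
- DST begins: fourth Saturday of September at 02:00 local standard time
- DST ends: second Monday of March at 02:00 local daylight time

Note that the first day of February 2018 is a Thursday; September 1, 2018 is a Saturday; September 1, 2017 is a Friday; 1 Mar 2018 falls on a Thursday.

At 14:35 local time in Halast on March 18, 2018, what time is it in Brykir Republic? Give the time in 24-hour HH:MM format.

1 February 2018 is a Thursday, so the first Sunday is February 4 and the second is February 11.
1 September 2018 is a Saturday, so the first Friday is September 7 and the second is September 14.
Daylight saving runs 11 February – 14 September; March 18, 2018 is inside that window, so Halast is at UTC+10:00.
14:35 Halast − 10h = 04:35 UTC.
1 September 2017 is a Friday, so the first Saturday is September 2 and the fourth is September 23.
1 March 2018 is a Thursday, so the first Monday is March 5 and the second is March 12.
At the standard offset (UTC−09:30), 04:35 UTC − 9h30m = 19:05 Brykir Republic standard time (rolling into the previous day, 17 March 2018).
The standard-time date in Brykir Republic, March 17, 2018, does not fall between 23 September 2017 and 12 March 2018, so daylight saving is not in effect and Brykir Republic is at UTC−09:30.
04:35 UTC − 9h30m = 19:05 Brykir Republic (rolling into the previous day, 17 March 2018).

19:05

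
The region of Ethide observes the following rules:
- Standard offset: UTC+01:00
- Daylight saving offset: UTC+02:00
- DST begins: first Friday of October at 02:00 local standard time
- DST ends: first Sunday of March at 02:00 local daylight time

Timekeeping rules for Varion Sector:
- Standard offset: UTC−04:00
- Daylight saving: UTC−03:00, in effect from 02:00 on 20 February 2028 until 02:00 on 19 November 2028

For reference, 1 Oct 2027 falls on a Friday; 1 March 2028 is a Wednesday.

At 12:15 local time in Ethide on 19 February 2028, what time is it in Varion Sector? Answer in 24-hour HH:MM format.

06:15

1 October 2027 is a Friday, so the first Friday is October 1.
1 March 2028 is a Wednesday, so the first Sunday is March 5.
19 February 2028 lies within the daylight-saving period (1 October 2027 – 5 March 2028), so Ethide is on daylight time, UTC+02:00.
12:15 Ethide − 2h = 10:15 UTC.
At the standard offset (UTC−04:00), 10:15 UTC − 4h = 06:15 Varion Sector standard time.
Daylight saving runs 20 February – 19 November; the standard-time date in Varion Sector, 19 February 2028, is outside that window, so Varion Sector is on standard time at UTC−04:00.
10:15 UTC − 4h = 06:15 Varion Sector.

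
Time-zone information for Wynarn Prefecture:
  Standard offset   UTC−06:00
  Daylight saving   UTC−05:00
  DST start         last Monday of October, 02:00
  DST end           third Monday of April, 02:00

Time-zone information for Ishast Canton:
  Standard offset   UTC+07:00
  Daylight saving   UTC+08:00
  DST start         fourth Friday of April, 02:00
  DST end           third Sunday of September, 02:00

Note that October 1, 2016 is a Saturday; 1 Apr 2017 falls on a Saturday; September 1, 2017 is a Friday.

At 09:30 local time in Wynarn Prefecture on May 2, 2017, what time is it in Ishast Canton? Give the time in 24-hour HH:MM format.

1 October 2016 is a Saturday, so Mondays fall on 3, 10, 17, 24, 31; the last is October 31.
1 April 2017 is a Saturday, so the first Monday is April 3 and the third is April 17.
May 2, 2017 is outside the daylight-saving period (31 October 2016 – 17 April 2017), so Wynarn Prefecture is on standard time, UTC−06:00.
09:30 Wynarn Prefecture + 6h = 15:30 UTC.
1 April 2017 is a Saturday, so the first Friday is April 7 and the fourth is April 28.
1 September 2017 is a Friday, so the first Sunday is September 3 and the third is September 17.
At the standard offset (UTC+07:00), 15:30 UTC + 7h = 22:30 Ishast Canton standard time.
The standard-time date in Ishast Canton, May 2, 2017, lies within the daylight-saving period (28 April – 17 September), so Ishast Canton is on daylight time, UTC+08:00.
15:30 UTC + 8h = 23:30 Ishast Canton.

23:30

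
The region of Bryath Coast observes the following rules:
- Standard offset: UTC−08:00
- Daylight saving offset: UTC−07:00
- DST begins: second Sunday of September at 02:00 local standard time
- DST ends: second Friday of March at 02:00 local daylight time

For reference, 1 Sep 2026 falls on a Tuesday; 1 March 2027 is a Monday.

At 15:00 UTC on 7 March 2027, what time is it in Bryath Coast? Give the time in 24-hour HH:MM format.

08:00

1 September 2026 is a Tuesday, so the first Sunday is September 6 and the second is September 13.
1 March 2027 is a Monday, so the first Friday is March 5 and the second is March 12.
At the standard offset (UTC−08:00), 15:00 UTC − 8h = 07:00 Bryath Coast standard time.
The standard-time date in Bryath Coast, 7 March 2027, lies within the daylight-saving period (13 September 2026 – 12 March 2027), so Bryath Coast is on daylight time, UTC−07:00.
15:00 UTC − 7h = 08:00 local.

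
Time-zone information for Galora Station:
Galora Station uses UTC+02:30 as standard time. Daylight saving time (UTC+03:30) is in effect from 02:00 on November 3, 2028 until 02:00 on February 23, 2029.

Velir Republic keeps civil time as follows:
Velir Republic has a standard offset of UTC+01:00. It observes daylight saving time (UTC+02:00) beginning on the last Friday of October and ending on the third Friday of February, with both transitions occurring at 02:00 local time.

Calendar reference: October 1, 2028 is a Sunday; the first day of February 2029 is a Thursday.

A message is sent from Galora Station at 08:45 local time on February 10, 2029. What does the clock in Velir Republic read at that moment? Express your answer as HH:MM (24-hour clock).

February 10, 2029 falls between 3 November 2028 and 23 February 2029, so daylight saving is in effect and Galora Station is at UTC+03:30.
08:45 Galora Station − 3h30m = 05:15 UTC.
1 October 2028 is a Sunday, so Fridays fall on 6, 13, 20, 27; the last is October 27.
1 February 2029 is a Thursday, so the first Friday is February 2 and the third is February 16.
At the standard offset (UTC+01:00), 05:15 UTC + 1h = 06:15 Velir Republic standard time.
The standard-time date in Velir Republic, February 10, 2029, lies within the daylight-saving period (27 October 2028 – 16 February 2029), so Velir Republic is on daylight time, UTC+02:00.
05:15 UTC + 2h = 07:15 Velir Republic.

07:15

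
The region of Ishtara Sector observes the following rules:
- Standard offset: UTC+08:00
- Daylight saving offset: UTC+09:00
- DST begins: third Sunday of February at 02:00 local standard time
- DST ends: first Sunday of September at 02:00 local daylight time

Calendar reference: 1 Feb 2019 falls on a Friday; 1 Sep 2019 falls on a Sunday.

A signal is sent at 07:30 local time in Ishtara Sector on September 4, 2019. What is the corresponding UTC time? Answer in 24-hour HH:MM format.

1 February 2019 is a Friday, so the first Sunday is February 3 and the third is February 17.
1 September 2019 is a Sunday, so the first Sunday is September 1.
September 4, 2019 does not fall between 17 February and 1 September, so daylight saving is not in effect and Ishtara Sector is at UTC+08:00.
07:30 local − 8h = 23:30 UTC (rolling into the previous day, 3 September 2019).

23:30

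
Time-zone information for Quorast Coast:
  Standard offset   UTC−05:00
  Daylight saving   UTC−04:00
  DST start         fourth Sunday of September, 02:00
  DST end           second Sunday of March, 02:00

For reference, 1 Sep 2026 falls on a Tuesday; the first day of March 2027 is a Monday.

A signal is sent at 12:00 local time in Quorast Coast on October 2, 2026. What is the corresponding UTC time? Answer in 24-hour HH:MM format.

16:00

1 September 2026 is a Tuesday, so the first Sunday is September 6 and the fourth is September 27.
1 March 2027 is a Monday, so the first Sunday is March 7 and the second is March 14.
Daylight saving runs 27 September 2026 – 14 March 2027; October 2, 2026 is inside that window, so Quorast Coast is at UTC−04:00.
12:00 local + 4h = 16:00 UTC.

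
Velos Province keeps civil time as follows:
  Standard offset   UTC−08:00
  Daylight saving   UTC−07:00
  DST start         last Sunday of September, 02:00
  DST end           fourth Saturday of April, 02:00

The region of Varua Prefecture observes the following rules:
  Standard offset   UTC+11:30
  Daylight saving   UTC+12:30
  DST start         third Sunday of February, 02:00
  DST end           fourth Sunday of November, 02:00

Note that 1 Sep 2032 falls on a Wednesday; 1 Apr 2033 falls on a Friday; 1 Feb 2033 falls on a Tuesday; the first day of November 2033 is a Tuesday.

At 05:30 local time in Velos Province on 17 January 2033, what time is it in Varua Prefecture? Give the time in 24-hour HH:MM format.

1 September 2032 is a Wednesday, so Sundays fall on 5, 12, 19, 26; the last is September 26.
1 April 2033 is a Friday, so the first Saturday is April 2 and the fourth is April 23.
17 January 2033 lies within the daylight-saving period (26 September 2032 – 23 April 2033), so Velos Province is on daylight time, UTC−07:00.
05:30 Velos Province + 7h = 12:30 UTC.
1 February 2033 is a Tuesday, so the first Sunday is February 6 and the third is February 20.
1 November 2033 is a Tuesday, so the first Sunday is November 6 and the fourth is November 27.
At the standard offset (UTC+11:30), 12:30 UTC + 11h30m = 00:00 Varua Prefecture standard time (rolling into the next day, 18 January 2033).
Daylight saving runs 20 February – 27 November; the standard-time date in Varua Prefecture, 18 January 2033, is outside that window, so Varua Prefecture is on standard time at UTC+11:30.
12:30 UTC + 11h30m = 00:00 Varua Prefecture (rolling into the next day, 18 January 2033).

00:00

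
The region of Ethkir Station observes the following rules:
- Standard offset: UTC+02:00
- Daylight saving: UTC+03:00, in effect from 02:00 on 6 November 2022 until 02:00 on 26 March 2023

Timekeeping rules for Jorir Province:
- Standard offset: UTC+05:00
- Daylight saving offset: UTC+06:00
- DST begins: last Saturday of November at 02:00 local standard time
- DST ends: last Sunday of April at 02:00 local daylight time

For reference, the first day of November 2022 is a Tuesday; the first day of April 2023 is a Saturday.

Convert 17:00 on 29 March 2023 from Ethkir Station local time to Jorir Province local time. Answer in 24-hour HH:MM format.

29 March 2023 is outside the daylight-saving period (6 November 2022 – 26 March 2023), so Ethkir Station is on standard time, UTC+02:00.
17:00 Ethkir Station − 2h = 15:00 UTC.
1 November 2022 is a Tuesday, so Saturdays fall on 5, 12, 19, 26; the last is November 26.
1 April 2023 is a Saturday, so Sundays fall on 2, 9, 16, 23, 30; the last is April 30.
At the standard offset (UTC+05:00), 15:00 UTC + 5h = 20:00 Jorir Province standard time.
The standard-time date in Jorir Province, 29 March 2023, lies within the daylight-saving period (26 November 2022 – 30 April 2023), so Jorir Province is on daylight time, UTC+06:00.
15:00 UTC + 6h = 21:00 Jorir Province.

21:00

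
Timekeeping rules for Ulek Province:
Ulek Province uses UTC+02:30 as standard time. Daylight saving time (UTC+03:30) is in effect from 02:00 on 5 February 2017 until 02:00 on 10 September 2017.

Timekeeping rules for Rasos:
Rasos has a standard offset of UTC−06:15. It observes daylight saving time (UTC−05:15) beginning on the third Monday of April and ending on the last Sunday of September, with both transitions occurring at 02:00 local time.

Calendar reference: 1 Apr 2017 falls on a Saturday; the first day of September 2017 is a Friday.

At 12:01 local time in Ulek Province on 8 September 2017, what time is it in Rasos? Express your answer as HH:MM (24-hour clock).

03:16

8 September 2017 falls between 5 February and 10 September, so daylight saving is in effect and Ulek Province is at UTC+03:30.
12:01 Ulek Province − 3h30m = 08:31 UTC.
1 April 2017 is a Saturday, so the first Monday is April 3 and the third is April 17.
1 September 2017 is a Friday, so Sundays fall on 3, 10, 17, 24; the last is September 24.
At the standard offset (UTC−06:15), 08:31 UTC − 6h15m = 02:16 Rasos standard time.
The standard-time date in Rasos, 8 September 2017, lies within the daylight-saving period (17 April – 24 September), so Rasos is on daylight time, UTC−05:15.
08:31 UTC − 5h15m = 03:16 Rasos.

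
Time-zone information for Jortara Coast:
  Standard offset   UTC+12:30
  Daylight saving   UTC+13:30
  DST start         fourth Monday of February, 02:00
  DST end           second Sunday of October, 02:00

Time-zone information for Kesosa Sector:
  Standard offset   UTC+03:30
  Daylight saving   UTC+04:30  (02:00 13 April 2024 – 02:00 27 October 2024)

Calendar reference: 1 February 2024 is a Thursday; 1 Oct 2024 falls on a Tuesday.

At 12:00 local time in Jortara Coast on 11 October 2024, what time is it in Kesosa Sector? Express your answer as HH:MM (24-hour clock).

03:00

1 February 2024 is a Thursday, so the first Monday is February 5 and the fourth is February 26.
1 October 2024 is a Tuesday, so the first Sunday is October 6 and the second is October 13.
11 October 2024 falls between 26 February and 13 October, so daylight saving is in effect and Jortara Coast is at UTC+13:30.
12:00 Jortara Coast − 13h30m = 22:30 UTC (rolling into the previous day, 10 October 2024).
At the standard offset (UTC+03:30), 22:30 UTC + 3h30m = 02:00 Kesosa Sector standard time (rolling into the next day, 11 October 2024).
Daylight saving runs 13 April – 27 October; the standard-time date in Kesosa Sector, 11 October 2024, is inside that window, so Kesosa Sector is at UTC+04:30.
22:30 UTC + 4h30m = 03:00 Kesosa Sector (rolling into the next day, 11 October 2024).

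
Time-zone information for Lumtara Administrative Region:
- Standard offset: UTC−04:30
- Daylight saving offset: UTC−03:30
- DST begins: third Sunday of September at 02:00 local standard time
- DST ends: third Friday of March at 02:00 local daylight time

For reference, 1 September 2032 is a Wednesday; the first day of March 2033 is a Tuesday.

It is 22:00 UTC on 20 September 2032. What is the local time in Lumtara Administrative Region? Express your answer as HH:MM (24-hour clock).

18:30

1 September 2032 is a Wednesday, so the first Sunday is September 5 and the third is September 19.
1 March 2033 is a Tuesday, so the first Friday is March 4 and the third is March 18.
At the standard offset (UTC−04:30), 22:00 UTC − 4h30m = 17:30 Lumtara Administrative Region standard time.
The standard-time date in Lumtara Administrative Region, 20 September 2032, falls between 19 September 2032 and 18 March 2033, so daylight saving is in effect and Lumtara Administrative Region is at UTC−03:30.
22:00 UTC − 3h30m = 18:30 local.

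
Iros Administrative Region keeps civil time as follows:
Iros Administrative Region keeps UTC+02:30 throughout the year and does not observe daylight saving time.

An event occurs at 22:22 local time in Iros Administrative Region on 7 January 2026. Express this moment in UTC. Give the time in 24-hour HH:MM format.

19:52

Iros Administrative Region has no daylight saving, so its offset is UTC+02:30 year-round.
22:22 local − 2h30m = 19:52 UTC.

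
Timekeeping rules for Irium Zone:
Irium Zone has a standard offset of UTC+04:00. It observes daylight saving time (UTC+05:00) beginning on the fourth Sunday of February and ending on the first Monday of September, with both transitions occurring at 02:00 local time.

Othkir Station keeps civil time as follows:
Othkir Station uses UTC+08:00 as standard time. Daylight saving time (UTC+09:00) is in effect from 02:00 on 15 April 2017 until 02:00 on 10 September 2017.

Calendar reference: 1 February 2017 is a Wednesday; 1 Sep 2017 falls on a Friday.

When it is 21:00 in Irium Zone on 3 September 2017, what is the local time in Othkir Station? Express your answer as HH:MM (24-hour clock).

01:00

1 February 2017 is a Wednesday, so the first Sunday is February 5 and the fourth is February 26.
1 September 2017 is a Friday, so the first Monday is September 4.
Daylight saving runs 26 February – 4 September; 3 September 2017 is inside that window, so Irium Zone is at UTC+05:00.
21:00 Irium Zone − 5h = 16:00 UTC.
At the standard offset (UTC+08:00), 16:00 UTC + 8h = 00:00 Othkir Station standard time (rolling into the next day, 4 September 2017).
The standard-time date in Othkir Station, 4 September 2017, lies within the daylight-saving period (15 April – 10 September), so Othkir Station is on daylight time, UTC+09:00.
16:00 UTC + 9h = 01:00 Othkir Station (rolling into the next day, 4 September 2017).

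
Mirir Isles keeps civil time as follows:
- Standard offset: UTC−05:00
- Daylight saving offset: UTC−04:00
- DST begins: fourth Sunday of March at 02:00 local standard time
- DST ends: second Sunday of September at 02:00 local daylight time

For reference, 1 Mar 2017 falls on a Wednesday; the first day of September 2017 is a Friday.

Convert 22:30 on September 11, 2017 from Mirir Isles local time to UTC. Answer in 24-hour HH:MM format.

03:30

1 March 2017 is a Wednesday, so the first Sunday is March 5 and the fourth is March 26.
1 September 2017 is a Friday, so the first Sunday is September 3 and the second is September 10.
September 11, 2017 does not fall between 26 March and 10 September, so daylight saving is not in effect and Mirir Isles is at UTC−05:00.
22:30 local + 5h = 03:30 UTC (rolling into the next day, 12 September 2017).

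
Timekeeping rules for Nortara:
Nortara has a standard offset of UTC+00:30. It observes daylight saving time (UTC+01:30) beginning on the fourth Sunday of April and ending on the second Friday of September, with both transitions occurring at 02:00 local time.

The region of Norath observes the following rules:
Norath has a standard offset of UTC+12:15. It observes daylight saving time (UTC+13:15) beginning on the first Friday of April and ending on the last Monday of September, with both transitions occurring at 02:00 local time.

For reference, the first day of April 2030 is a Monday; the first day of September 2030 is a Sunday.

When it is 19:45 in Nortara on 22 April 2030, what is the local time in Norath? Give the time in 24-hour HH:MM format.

08:30

1 April 2030 is a Monday, so the first Sunday is April 7 and the fourth is April 28.
1 September 2030 is a Sunday, so the first Friday is September 6 and the second is September 13.
Daylight saving runs 28 April – 13 September; 22 April 2030 is outside that window, so Nortara is on standard time at UTC+00:30.
19:45 Nortara − 0h30m = 19:15 UTC.
1 April 2030 is a Monday, so the first Friday is April 5.
1 September 2030 is a Sunday, so Mondays fall on 2, 9, 16, 23, 30; the last is September 30.
At the standard offset (UTC+12:15), 19:15 UTC + 12h15m = 07:30 Norath standard time (rolling into the next day, 23 April 2030).
The standard-time date in Norath, 23 April 2030, lies within the daylight-saving period (5 April – 30 September), so Norath is on daylight time, UTC+13:15.
19:15 UTC + 13h15m = 08:30 Norath (rolling into the next day, 23 April 2030).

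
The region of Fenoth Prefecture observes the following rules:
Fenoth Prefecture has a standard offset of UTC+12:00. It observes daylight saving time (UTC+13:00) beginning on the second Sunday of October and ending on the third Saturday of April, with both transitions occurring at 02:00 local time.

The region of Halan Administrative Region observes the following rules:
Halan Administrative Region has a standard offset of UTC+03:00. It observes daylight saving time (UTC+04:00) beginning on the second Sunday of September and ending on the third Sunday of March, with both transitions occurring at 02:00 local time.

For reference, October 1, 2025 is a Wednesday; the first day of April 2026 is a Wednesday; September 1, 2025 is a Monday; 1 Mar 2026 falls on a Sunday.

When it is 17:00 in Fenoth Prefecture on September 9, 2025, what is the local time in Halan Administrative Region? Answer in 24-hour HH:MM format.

1 October 2025 is a Wednesday, so the first Sunday is October 5 and the second is October 12.
1 April 2026 is a Wednesday, so the first Saturday is April 4 and the third is April 18.
September 9, 2025 is outside the daylight-saving period (12 October 2025 – 18 April 2026), so Fenoth Prefecture is on standard time, UTC+12:00.
17:00 Fenoth Prefecture − 12h = 05:00 UTC.
1 September 2025 is a Monday, so the first Sunday is September 7 and the second is September 14.
1 March 2026 is a Sunday, so the first Sunday is March 1 and the third is March 15.
At the standard offset (UTC+03:00), 05:00 UTC + 3h = 08:00 Halan Administrative Region standard time.
The standard-time date in Halan Administrative Region, September 9, 2025, does not fall between 14 September 2025 and 15 March 2026, so daylight saving is not in effect and Halan Administrative Region is at UTC+03:00.
05:00 UTC + 3h = 08:00 Halan Administrative Region.

08:00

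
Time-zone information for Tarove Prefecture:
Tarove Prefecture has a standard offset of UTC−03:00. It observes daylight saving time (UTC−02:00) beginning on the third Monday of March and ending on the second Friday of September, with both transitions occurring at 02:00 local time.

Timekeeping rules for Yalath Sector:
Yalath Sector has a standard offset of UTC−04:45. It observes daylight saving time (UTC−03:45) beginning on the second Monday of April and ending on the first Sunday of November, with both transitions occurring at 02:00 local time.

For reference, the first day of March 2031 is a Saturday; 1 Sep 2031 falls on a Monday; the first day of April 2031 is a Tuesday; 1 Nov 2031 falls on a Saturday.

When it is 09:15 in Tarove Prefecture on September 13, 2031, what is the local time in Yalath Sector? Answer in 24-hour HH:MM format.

1 March 2031 is a Saturday, so the first Monday is March 3 and the third is March 17.
1 September 2031 is a Monday, so the first Friday is September 5 and the second is September 12.
Daylight saving runs 17 March – 12 September; September 13, 2031 is outside that window, so Tarove Prefecture is on standard time at UTC−03:00.
09:15 Tarove Prefecture + 3h = 12:15 UTC.
1 April 2031 is a Tuesday, so the first Monday is April 7 and the second is April 14.
1 November 2031 is a Saturday, so the first Sunday is November 2.
At the standard offset (UTC−04:45), 12:15 UTC − 4h45m = 07:30 Yalath Sector standard time.
The standard-time date in Yalath Sector, September 13, 2031, falls between 14 April and 2 November, so daylight saving is in effect and Yalath Sector is at UTC−03:45.
12:15 UTC − 3h45m = 08:30 Yalath Sector.

08:30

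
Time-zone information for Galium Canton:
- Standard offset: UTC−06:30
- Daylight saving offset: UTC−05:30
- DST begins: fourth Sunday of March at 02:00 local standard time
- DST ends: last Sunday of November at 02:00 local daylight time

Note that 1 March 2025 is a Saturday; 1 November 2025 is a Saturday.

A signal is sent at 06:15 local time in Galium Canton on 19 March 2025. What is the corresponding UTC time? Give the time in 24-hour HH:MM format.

1 March 2025 is a Saturday, so the first Sunday is March 2 and the fourth is March 23.
1 November 2025 is a Saturday, so Sundays fall on 2, 9, 16, 23, 30; the last is November 30.
19 March 2025 does not fall between 23 March and 30 November, so daylight saving is not in effect and Galium Canton is at UTC−06:30.
06:15 local + 6h30m = 12:45 UTC.

12:45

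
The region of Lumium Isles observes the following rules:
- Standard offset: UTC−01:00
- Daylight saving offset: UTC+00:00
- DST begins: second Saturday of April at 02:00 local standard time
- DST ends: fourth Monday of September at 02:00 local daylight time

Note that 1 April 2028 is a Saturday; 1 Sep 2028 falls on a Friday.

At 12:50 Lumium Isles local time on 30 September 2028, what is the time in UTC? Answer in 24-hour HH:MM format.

1 April 2028 is a Saturday, so the first Saturday is April 1 and the second is April 8.
1 September 2028 is a Friday, so the first Monday is September 4 and the fourth is September 25.
Daylight saving runs 8 April – 25 September; 30 September 2028 is outside that window, so Lumium Isles is on standard time at UTC−01:00.
12:50 local + 1h = 13:50 UTC.

13:50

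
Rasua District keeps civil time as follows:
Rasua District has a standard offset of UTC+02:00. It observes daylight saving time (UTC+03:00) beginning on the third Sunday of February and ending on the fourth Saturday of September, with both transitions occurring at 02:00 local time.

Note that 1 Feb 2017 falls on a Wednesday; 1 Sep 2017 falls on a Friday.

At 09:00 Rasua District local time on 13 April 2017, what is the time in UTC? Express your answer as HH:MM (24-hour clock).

06:00

1 February 2017 is a Wednesday, so the first Sunday is February 5 and the third is February 19.
1 September 2017 is a Friday, so the first Saturday is September 2 and the fourth is September 23.
13 April 2017 falls between 19 February and 23 September, so daylight saving is in effect and Rasua District is at UTC+03:00.
09:00 local − 3h = 06:00 UTC.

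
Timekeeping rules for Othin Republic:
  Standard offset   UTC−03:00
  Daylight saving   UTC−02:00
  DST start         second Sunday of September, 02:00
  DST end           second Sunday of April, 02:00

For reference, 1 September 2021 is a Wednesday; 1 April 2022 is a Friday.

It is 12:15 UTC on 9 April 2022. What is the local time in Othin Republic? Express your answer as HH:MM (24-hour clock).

1 September 2021 is a Wednesday, so the first Sunday is September 5 and the second is September 12.
1 April 2022 is a Friday, so the first Sunday is April 3 and the second is April 10.
At the standard offset (UTC−03:00), 12:15 UTC − 3h = 09:15 Othin Republic standard time.
Daylight saving runs 12 September 2021 – 10 April 2022; the standard-time date in Othin Republic, 9 April 2022, is inside that window, so Othin Republic is at UTC−02:00.
12:15 UTC − 2h = 10:15 local.

10:15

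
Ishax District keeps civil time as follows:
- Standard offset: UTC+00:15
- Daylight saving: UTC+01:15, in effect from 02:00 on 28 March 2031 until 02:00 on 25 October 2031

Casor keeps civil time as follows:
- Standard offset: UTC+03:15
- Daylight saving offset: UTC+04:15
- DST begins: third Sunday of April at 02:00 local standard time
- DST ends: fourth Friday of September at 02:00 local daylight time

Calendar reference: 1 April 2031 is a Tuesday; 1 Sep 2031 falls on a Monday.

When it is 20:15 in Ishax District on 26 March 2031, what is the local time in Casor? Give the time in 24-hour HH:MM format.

26 March 2031 is outside the daylight-saving period (28 March – 25 October), so Ishax District is on standard time, UTC+00:15.
20:15 Ishax District − 0h15m = 20:00 UTC.
1 April 2031 is a Tuesday, so the first Sunday is April 6 and the third is April 20.
1 September 2031 is a Monday, so the first Friday is September 5 and the fourth is September 26.
At the standard offset (UTC+03:15), 20:00 UTC + 3h15m = 23:15 Casor standard time.
Daylight saving runs 20 April – 26 September; the standard-time date in Casor, 26 March 2031, is outside that window, so Casor is on standard time at UTC+03:15.
20:00 UTC + 3h15m = 23:15 Casor.

23:15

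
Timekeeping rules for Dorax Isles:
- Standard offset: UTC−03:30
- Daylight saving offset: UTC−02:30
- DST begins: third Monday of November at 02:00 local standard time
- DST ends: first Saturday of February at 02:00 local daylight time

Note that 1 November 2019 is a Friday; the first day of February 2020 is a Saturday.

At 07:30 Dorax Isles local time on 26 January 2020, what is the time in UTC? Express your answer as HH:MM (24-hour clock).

10:00

1 November 2019 is a Friday, so the first Monday is November 4 and the third is November 18.
1 February 2020 is a Saturday, so the first Saturday is February 1.
26 January 2020 falls between 18 November 2019 and 1 February 2020, so daylight saving is in effect and Dorax Isles is at UTC−02:30.
07:30 local + 2h30m = 10:00 UTC.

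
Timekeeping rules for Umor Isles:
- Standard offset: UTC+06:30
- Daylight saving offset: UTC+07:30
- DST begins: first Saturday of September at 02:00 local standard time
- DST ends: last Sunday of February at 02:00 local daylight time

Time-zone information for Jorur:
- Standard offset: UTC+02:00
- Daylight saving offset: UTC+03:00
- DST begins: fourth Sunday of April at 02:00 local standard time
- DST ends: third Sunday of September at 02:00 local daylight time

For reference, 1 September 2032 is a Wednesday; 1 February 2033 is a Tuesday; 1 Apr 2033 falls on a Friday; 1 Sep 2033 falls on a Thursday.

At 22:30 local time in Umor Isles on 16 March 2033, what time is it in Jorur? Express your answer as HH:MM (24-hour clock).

1 September 2032 is a Wednesday, so the first Saturday is September 4.
1 February 2033 is a Tuesday, so Sundays fall on 6, 13, 20, 27; the last is February 27.
Daylight saving runs 4 September 2032 – 27 February 2033; 16 March 2033 is outside that window, so Umor Isles is on standard time at UTC+06:30.
22:30 Umor Isles − 6h30m = 16:00 UTC.
1 April 2033 is a Friday, so the first Sunday is April 3 and the fourth is April 24.
1 September 2033 is a Thursday, so the first Sunday is September 4 and the third is September 18.
At the standard offset (UTC+02:00), 16:00 UTC + 2h = 18:00 Jorur standard time.
The standard-time date in Jorur, 16 March 2033, is outside the daylight-saving period (24 April – 18 September), so Jorur is on standard time, UTC+02:00.
16:00 UTC + 2h = 18:00 Jorur.

18:00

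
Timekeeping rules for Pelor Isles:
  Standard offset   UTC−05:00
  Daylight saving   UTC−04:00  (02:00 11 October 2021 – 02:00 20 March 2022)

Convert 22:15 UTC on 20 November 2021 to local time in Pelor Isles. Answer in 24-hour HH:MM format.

18:15

At the standard offset (UTC−05:00), 22:15 UTC − 5h = 17:15 Pelor Isles standard time.
The standard-time date in Pelor Isles, 20 November 2021, lies within the daylight-saving period (11 October 2021 – 20 March 2022), so Pelor Isles is on daylight time, UTC−04:00.
22:15 UTC − 4h = 18:15 local.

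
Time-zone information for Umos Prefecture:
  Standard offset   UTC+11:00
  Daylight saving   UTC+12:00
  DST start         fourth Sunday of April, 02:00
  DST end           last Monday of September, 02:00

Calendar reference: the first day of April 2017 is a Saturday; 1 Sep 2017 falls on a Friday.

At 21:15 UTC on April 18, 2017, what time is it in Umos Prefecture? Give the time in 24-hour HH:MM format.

1 April 2017 is a Saturday, so the first Sunday is April 2 and the fourth is April 23.
1 September 2017 is a Friday, so Mondays fall on 4, 11, 18, 25; the last is September 25.
At the standard offset (UTC+11:00), 21:15 UTC + 11h = 08:15 Umos Prefecture standard time (rolling into the next day, 19 April 2017).
The standard-time date in Umos Prefecture, April 19, 2017, does not fall between 23 April and 25 September, so daylight saving is not in effect and Umos Prefecture is at UTC+11:00.
21:15 UTC + 11h = 08:15 local (rolling into the next day, 19 April 2017).

08:15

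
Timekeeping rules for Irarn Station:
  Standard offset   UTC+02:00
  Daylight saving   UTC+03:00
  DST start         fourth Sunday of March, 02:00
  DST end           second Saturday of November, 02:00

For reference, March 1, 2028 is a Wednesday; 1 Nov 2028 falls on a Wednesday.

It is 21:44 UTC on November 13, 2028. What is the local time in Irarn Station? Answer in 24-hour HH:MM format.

1 March 2028 is a Wednesday, so the first Sunday is March 5 and the fourth is March 26.
1 November 2028 is a Wednesday, so the first Saturday is November 4 and the second is November 11.
At the standard offset (UTC+02:00), 21:44 UTC + 2h = 23:44 Irarn Station standard time.
The standard-time date in Irarn Station, November 13, 2028, is outside the daylight-saving period (26 March – 11 November), so Irarn Station is on standard time, UTC+02:00.
21:44 UTC + 2h = 23:44 local.

23:44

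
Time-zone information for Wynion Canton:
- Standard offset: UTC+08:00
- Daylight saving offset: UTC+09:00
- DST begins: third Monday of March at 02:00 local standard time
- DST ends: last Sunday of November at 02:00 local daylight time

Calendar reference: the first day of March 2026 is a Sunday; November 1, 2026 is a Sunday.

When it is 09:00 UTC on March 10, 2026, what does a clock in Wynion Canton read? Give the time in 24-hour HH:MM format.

1 March 2026 is a Sunday, so the first Monday is March 2 and the third is March 16.
1 November 2026 is a Sunday, so Sundays fall on 1, 8, 15, 22, 29; the last is November 29.
At the standard offset (UTC+08:00), 09:00 UTC + 8h = 17:00 Wynion Canton standard time.
The standard-time date in Wynion Canton, March 10, 2026, is outside the daylight-saving period (16 March – 29 November), so Wynion Canton is on standard time, UTC+08:00.
09:00 UTC + 8h = 17:00 local.

17:00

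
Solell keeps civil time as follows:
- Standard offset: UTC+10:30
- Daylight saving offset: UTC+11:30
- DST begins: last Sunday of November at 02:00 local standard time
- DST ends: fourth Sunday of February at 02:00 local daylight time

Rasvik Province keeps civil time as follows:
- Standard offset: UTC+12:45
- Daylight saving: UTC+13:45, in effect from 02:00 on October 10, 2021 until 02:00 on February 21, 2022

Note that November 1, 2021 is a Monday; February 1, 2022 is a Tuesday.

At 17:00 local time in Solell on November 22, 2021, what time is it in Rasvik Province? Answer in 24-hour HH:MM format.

1 November 2021 is a Monday, so Sundays fall on 7, 14, 21, 28; the last is November 28.
1 February 2022 is a Tuesday, so the first Sunday is February 6 and the fourth is February 27.
November 22, 2021 does not fall between 28 November 2021 and 27 February 2022, so daylight saving is not in effect and Solell is at UTC+10:30.
17:00 Solell − 10h30m = 06:30 UTC.
At the standard offset (UTC+12:45), 06:30 UTC + 12h45m = 19:15 Rasvik Province standard time.
The standard-time date in Rasvik Province, November 22, 2021, falls between 10 October 2021 and 21 February 2022, so daylight saving is in effect and Rasvik Province is at UTC+13:45.
06:30 UTC + 13h45m = 20:15 Rasvik Province.

20:15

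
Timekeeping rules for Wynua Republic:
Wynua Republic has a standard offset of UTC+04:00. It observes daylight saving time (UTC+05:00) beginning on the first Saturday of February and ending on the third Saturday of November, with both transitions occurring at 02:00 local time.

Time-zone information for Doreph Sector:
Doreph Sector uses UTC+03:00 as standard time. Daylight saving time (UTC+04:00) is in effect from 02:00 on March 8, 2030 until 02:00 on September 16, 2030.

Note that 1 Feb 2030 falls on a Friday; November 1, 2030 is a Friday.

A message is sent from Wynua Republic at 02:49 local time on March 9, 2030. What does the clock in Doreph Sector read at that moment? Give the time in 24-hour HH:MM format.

01:49

1 February 2030 is a Friday, so the first Saturday is February 2.
1 November 2030 is a Friday, so the first Saturday is November 2 and the third is November 16.
Daylight saving runs 2 February – 16 November; March 9, 2030 is inside that window, so Wynua Republic is at UTC+05:00.
02:49 Wynua Republic − 5h = 21:49 UTC (rolling into the previous day, 8 March 2030).
At the standard offset (UTC+03:00), 21:49 UTC + 3h = 00:49 Doreph Sector standard time (rolling into the next day, 9 March 2030).
Daylight saving runs 8 March – 16 September; the standard-time date in Doreph Sector, March 9, 2030, is inside that window, so Doreph Sector is at UTC+04:00.
21:49 UTC + 4h = 01:49 Doreph Sector (rolling into the next day, 9 March 2030).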